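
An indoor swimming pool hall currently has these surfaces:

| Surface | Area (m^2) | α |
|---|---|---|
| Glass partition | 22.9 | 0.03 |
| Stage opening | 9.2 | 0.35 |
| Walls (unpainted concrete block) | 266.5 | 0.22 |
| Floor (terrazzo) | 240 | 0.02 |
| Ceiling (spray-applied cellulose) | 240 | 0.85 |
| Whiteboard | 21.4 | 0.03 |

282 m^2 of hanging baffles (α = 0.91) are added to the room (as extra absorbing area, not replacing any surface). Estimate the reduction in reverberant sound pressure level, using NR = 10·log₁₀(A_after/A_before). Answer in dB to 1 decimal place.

2.9 dB

Total absorption A_before = 22.9·0.03 + 9.2·0.35 + 266.5·0.22 + 240·0.02 + 240·0.85 + 21.4·0.03
  = 0.687 + 3.220 + 58.630 + 4.800 + 204.000 + 0.642 = 271.979 m^2 sabins.
Treatment contributes 282·0.91 = 256.620 sabins.
A_after = 271.979 + 256.620 = 528.599 sabins.
NR = 10·log₁₀(528.599/271.979) = 2.9 dB.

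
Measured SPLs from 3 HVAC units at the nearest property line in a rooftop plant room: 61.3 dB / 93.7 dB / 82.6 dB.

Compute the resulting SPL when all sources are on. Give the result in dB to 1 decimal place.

Sum in the linear (power) domain: Σ 10^(Lᵢ/10) = 10^(61.3/10) + 10^(93.7/10) + 10^(82.6/10) = 2.528e+09.
Combined level = 10 log₁₀(2.528e+09) = 94.0 dB.

94.0 dB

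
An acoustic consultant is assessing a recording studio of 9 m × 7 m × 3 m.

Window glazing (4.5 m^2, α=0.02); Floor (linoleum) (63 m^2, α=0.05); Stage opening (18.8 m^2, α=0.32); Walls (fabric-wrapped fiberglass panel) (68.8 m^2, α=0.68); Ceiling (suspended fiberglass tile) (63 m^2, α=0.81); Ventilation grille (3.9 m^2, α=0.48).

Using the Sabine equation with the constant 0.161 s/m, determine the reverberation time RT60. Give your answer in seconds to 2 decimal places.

Total absorption A = 4.5·0.02 + 63·0.05 + 18.8·0.32 + 68.8·0.68 + 63·0.81 + 3.9·0.48
  = 0.090 + 3.150 + 6.016 + 46.784 + 51.030 + 1.872 = 108.942 m^2 sabins.
Room volume: 189 m³.
Sabine: RT60 = 0.161 × 189 / 108.942 = 0.28 s.

0.28 s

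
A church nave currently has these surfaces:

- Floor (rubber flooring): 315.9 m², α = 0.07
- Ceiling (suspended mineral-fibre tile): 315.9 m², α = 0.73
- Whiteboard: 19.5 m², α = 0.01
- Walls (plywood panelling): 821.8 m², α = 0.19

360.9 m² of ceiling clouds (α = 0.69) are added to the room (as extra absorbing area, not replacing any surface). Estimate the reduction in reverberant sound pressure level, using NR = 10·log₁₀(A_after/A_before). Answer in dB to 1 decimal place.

2.1 dB

A_before = Σ Sᵢαᵢ = 315.9·0.07 + 315.9·0.73 + 19.5·0.01 + 821.8·0.19 = 409.057 sabins.
Treatment contributes 360.9·0.69 = 249.021 sabins.
New total A_after = 658.078 sabins.
Reduction = 10 log₁₀(A_after/A_before) = 10 log₁₀(1.6088) = 2.1 dB.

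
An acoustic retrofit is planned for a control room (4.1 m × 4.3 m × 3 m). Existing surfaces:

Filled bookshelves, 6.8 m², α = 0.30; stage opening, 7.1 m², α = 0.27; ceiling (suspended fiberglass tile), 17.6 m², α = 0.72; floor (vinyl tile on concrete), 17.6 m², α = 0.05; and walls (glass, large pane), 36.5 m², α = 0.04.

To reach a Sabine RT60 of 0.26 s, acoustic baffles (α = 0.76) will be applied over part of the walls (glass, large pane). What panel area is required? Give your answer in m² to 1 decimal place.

Total absorption A₁ = 6.8·0.30 + 7.1·0.27 + 17.6·0.72 + 17.6·0.05 + 36.5·0.04
  = 2.040 + 1.917 + 12.672 + 0.880 + 1.460 = 18.969 m² sabins.
Required A₂ = 0.161·52.89/0.26 = 32.751 sabins.
ΔA needed = 32.751 − 18.969 = 13.782 sabins.
Net gain per m²: Δα = 0.76 − 0.04 = 0.72.
Area = ΔA/Δα = 13.782/0.72 = 19.1 m².

19.1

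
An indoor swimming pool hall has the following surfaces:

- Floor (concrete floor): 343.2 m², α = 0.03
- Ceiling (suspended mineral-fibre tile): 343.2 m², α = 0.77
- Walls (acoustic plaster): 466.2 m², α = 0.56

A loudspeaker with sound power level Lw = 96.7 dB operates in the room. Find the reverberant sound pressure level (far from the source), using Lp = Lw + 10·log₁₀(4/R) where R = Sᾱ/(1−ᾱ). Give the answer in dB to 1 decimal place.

Σ(Sᵢαᵢ) = 343.2×0.03 + 343.2×0.77 + 466.2×0.56 = 535.632; total area S = 1152.6 m².
ᾱ = 0.4647, so room constant R = A/(1−ᾱ) = 1000.620 m².
Lp = 96.7 + 10·log₁₀(4/1000.620) = 96.7 + (-23.98) = 72.7 dB.

72.7 dB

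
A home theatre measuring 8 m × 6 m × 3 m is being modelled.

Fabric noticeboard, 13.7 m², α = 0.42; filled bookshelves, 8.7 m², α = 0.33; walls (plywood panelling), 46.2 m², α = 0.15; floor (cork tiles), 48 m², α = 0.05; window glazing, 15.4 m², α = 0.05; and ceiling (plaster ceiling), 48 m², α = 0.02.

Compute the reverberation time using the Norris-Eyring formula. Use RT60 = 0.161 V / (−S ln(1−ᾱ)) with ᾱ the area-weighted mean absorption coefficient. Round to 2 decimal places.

1.11 s

Total surface area S = 13.7 + 8.7 + 46.2 + 48 + 15.4 + 48 = 180.0 m².
Absorption A = 13.7×0.42 + 8.7×0.33 + 46.2×0.15 + 48×0.05 + 15.4×0.05 + 48×0.02 = 19.685 sabins.
Mean coefficient ᾱ = A/S = 0.1094.
−S·ln(1−ᾱ) = −180.0 × ln(1 − 0.1094) = 20.855.
V = 8 × 6 × 3 = 144 m³.
T = 0.161·V/[−S·ln(1−ᾱ)] = 0.161·144/20.855 = 1.11 s.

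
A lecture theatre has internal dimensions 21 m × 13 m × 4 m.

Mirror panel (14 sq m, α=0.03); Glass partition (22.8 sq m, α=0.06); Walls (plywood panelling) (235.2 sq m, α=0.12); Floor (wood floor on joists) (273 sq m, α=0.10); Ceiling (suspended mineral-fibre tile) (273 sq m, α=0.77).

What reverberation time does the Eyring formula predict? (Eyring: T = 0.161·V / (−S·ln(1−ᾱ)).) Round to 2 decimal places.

Total surface area S = 14 + 22.8 + 235.2 + 273 + 273 = 818.0 sq m.
Absorption A = 14·0.03 + 22.8·0.06 + 235.2·0.12 + 273·0.10 + 273·0.77 = 267.522 sabins.
Mean coefficient ᾱ = A/S = 0.3270.
Eyring denominator: −S ln(1−ᾱ) = 323.936.
V = 21 × 13 × 4 = 1092 m³.
RT60 = 0.161 × 1092 / 323.936 = 0.54 s.

0.54 s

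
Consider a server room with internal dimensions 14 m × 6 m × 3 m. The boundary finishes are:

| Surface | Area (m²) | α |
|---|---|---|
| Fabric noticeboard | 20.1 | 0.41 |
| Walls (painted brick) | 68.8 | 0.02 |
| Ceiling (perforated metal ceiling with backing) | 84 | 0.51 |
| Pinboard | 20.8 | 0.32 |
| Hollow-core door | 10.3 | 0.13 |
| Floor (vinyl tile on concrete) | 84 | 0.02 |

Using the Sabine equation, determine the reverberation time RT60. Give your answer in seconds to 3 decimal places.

Summing Sᵢαᵢ: 8.241 + 1.376 + 42.840 + 6.656 + 1.339 + 1.680 → A = 62.132 sabins.
Volume V = 14 × 6 × 3 = 252 m³.
RT60 = 0.161 · V / A = 0.161 × 252 / 62.132 = 0.653 s.

0.653 sec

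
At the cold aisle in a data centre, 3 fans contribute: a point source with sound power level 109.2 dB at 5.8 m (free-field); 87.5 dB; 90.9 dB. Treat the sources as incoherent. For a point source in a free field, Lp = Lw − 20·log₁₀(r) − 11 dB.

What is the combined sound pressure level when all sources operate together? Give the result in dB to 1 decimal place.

93.0 dB

Source at 5.8 m: Lp = 109.2 − 20·log₁₀(5.8) − 11 = 82.9 dB.
Converting to relative power and adding: 10^(82.9/10) + 10^(87.5/10) + 10^(90.9/10) = 1.988e+09.
L_total = 10·log₁₀(1.988e+09) = 93.0 dB.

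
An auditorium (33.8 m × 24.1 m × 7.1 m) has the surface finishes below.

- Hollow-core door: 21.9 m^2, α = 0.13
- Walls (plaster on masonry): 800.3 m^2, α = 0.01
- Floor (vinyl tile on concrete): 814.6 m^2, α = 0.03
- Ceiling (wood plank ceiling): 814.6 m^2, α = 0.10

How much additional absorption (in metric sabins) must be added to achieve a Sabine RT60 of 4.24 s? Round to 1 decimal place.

102.9 sabins

A₁ = Σ Sᵢαᵢ = 21.9*0.13 + 800.3*0.01 + 814.6*0.03 + 814.6*0.10 = 116.748 sabins.
For T = 4.24 s, need A₂ = 0.161·V/T = 0.161·5783.518/4.24 = 219.610 sabins.
Shortfall: 219.610 − 116.748 = 102.9 sabins.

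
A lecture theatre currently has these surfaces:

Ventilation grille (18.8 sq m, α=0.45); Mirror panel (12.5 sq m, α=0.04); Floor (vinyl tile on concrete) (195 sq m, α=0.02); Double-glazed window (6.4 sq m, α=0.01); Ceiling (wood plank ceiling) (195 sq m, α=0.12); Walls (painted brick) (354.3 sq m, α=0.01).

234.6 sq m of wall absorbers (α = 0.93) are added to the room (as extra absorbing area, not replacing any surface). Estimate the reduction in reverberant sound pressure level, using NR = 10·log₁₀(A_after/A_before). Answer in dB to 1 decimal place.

Total absorption A_before = 18.8×0.45 + 12.5×0.04 + 195×0.02 + 6.4×0.01 + 195×0.12 + 354.3×0.01
  = 8.460 + 0.500 + 3.900 + 0.064 + 23.400 + 3.543 = 39.867 sq m sabins.
Treatment contributes 234.6·0.93 = 218.178 sabins.
New total A_after = 258.045 sabins.
Reduction = 10 log₁₀(A_after/A_before) = 10 log₁₀(6.4726) = 8.1 dB.

8.1 dB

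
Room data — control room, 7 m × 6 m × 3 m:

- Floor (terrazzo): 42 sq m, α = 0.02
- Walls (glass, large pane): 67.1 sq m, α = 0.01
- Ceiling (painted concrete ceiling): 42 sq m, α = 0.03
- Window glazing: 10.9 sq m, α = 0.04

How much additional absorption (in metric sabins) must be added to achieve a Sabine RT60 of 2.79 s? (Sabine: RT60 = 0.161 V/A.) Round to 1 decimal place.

4.1 sabins

Total absorption A₁ = 42×0.02 + 67.1×0.01 + 42×0.03 + 10.9×0.04
  = 0.840 + 0.671 + 1.260 + 0.436 = 3.207 sq m sabins.
Target A₂ = 0.161·126/2.79 = 7.271 sabins (V = 126 m³).
Additional absorption ΔA = 7.271 − 3.207 = 4.1 sabins.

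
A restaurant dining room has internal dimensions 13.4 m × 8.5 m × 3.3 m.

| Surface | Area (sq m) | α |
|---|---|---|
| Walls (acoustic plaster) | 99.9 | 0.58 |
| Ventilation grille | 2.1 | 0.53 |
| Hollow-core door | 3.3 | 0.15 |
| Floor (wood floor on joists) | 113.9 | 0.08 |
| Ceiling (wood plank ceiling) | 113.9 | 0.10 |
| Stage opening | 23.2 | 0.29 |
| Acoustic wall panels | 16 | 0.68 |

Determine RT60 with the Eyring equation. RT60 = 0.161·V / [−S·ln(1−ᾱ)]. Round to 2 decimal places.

0.53 sec

S = Σ Sᵢ = 372.3 sq m.
Absorption A = 99.9×0.58 + 2.1×0.53 + 3.3×0.15 + 113.9×0.08 + 113.9×0.10 + 23.2×0.29 + 16×0.68 = 97.660 sabins.
Mean coefficient ᾱ = A/S = 0.2623.
−S·ln(1−ᾱ) = −372.3 × ln(1 − 0.2623) = 113.260.
V = 13.4 × 8.5 × 3.3 = 375.87 m³.
RT60 = 0.161 × 375.87 / 113.260 = 0.53 s.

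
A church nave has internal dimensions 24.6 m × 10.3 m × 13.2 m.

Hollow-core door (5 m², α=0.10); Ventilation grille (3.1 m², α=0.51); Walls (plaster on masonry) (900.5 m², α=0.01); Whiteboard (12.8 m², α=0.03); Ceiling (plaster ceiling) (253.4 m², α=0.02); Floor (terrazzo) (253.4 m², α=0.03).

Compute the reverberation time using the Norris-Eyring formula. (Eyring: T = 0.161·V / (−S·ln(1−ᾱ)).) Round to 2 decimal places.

Total surface area S = 5 + 3.1 + 900.5 + 12.8 + 253.4 + 253.4 = 1428.2 m².
Σ(Sᵢαᵢ) = 5·0.10 + 3.1·0.51 + 900.5·0.01 + 12.8·0.03 + 253.4·0.02 + 253.4·0.03 = 24.140.
ᾱ = 24.140 / 1428.2 = 0.0169.
Eyring denominator: −S ln(1−ᾱ) = 24.343.
V = 24.6 × 10.3 × 13.2 = 3344.616 m³.
T = 0.161·V/[−S·ln(1−ᾱ)] = 0.161·3344.616/24.343 = 22.12 s.

22.12 seconds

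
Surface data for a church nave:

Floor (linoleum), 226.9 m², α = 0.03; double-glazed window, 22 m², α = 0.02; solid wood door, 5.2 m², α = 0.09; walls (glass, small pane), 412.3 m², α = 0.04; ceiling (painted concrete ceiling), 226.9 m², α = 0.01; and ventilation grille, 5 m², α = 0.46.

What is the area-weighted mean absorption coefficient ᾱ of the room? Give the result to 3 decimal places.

Total surface area S = 898.3 m².
Σ(Sᵢαᵢ) = 226.9·0.03 + 22·0.02 + 5.2·0.09 + 412.3·0.04 + 226.9·0.01 + 5·0.46 = 28.776.
ᾱ = A/S = 0.032.

0.032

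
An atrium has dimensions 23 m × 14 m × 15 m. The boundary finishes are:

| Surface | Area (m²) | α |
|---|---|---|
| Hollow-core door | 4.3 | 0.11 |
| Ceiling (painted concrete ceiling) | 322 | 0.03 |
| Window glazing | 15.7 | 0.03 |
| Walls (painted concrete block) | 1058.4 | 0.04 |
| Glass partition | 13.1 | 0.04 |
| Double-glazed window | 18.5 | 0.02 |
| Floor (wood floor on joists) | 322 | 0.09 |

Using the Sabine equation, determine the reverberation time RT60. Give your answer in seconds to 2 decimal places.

Equivalent absorption area: A = 4.3·0.11 + 322·0.03 + 15.7·0.03 + 1058.4·0.04 + 13.1·0.04 + 18.5·0.02 + 322·0.09 = 82.814 m².
Volume V = 23 × 14 × 15 = 4830 m³.
RT60 = 0.161 · V / A = 0.161 × 4830 / 82.814 = 9.39 s.

9.39 seconds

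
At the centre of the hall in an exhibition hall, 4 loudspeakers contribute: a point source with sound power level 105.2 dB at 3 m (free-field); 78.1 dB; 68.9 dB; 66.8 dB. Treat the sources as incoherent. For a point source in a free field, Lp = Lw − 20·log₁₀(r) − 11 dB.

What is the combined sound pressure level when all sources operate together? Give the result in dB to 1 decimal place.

85.7 dB

Source at 3 m: Lp = 105.2 − 20·log₁₀(3) − 11 = 84.7 dB.
Σ 10^(Lᵢ/10) = 3.722e+08.
Back to dB: 10·log₁₀ Σ = 85.7 dB.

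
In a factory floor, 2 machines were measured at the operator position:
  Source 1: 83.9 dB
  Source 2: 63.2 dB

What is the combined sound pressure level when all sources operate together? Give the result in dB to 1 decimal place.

Sum in the linear (power) domain: Σ 10^(Lᵢ/10) = 10^(83.9/10) + 10^(63.2/10) = 2.476e+08.
L_total = 10·log₁₀(2.476e+08) = 83.9 dB.

83.9 dB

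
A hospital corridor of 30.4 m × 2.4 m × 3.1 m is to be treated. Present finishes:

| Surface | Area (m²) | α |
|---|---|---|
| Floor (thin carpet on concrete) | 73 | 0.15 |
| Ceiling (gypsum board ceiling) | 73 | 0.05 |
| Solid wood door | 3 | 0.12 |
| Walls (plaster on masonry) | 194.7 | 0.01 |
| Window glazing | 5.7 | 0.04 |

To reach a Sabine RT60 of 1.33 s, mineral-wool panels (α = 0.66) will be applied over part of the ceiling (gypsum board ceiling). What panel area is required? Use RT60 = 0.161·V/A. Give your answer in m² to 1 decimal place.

16.8

Total absorption A₁ = 73×0.15 + 73×0.05 + 3×0.12 + 194.7×0.01 + 5.7×0.04
  = 10.950 + 3.650 + 0.360 + 1.947 + 0.228 = 17.135 m² sabins.
Required A₂ = 0.161·226.176/1.33 = 27.379 sabins.
ΔA needed = 27.379 − 17.135 = 10.244 sabins.
Each m² of panel replacing the ceiling (gypsum board ceiling) adds (0.66 − 0.05) = 0.61 sabins.
Area = ΔA/Δα = 10.244/0.61 = 16.8 m².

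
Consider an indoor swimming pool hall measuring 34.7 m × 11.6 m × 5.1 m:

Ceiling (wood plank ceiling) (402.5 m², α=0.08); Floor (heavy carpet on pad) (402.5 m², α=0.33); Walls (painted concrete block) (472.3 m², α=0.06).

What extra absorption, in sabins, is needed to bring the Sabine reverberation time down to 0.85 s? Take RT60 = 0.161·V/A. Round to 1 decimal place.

195.5 sabins

A₁ = Σ Sᵢαᵢ = 402.5×0.08 + 402.5×0.33 + 472.3×0.06 = 193.363 sabins.
Target A₂ = 0.161·2052.852/0.85 = 388.834 sabins (V = 2052.852 m³).
Shortfall: 388.834 − 193.363 = 195.5 sabins.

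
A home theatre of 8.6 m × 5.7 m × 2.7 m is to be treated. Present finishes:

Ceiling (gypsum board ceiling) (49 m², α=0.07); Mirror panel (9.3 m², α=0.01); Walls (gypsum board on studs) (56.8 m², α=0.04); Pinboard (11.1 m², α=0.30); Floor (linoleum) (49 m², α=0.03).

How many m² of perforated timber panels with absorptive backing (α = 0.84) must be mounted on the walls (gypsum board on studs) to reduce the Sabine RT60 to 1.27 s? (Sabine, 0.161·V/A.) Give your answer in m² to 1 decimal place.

7.7

A₁ = Σ Sᵢαᵢ = 49·0.07 + 9.3·0.01 + 56.8·0.04 + 11.1·0.30 + 49·0.03 = 10.595 sabins.
V = 132.354 m³. Target absorption A₂ = 0.161 × 132.354 / 1.27 = 16.779 sabins.
ΔA needed = 16.779 − 10.595 = 6.184 sabins.
Each m² of panel replacing the walls (gypsum board on studs) adds (0.84 − 0.04) = 0.80 sabins.
Area = ΔA/Δα = 6.184/0.80 = 7.7 m².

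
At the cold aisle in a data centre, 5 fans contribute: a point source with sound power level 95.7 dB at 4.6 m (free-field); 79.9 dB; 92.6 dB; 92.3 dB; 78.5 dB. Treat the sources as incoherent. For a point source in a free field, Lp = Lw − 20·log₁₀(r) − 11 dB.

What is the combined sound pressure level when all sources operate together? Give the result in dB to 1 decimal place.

95.7 dB

Source at 4.6 m: Lp = 95.7 − 20·log₁₀(4.6) − 11 = 71.4 dB.
Σ 10^(Lᵢ/10) = 3.7e+09.
Back to dB: 10·log₁₀ Σ = 95.7 dB.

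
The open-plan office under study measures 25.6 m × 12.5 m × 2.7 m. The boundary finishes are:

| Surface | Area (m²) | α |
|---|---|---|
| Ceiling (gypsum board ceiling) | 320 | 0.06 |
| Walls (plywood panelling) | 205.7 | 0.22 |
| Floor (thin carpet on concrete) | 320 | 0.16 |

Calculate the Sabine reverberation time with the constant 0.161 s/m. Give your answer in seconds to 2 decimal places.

1.20 s

A = Σ Sᵢαᵢ = 320*0.06 + 205.7*0.22 + 320*0.16 = 115.654 sabins.
Room volume: 864 m³.
Sabine: RT60 = 0.161 × 864 / 115.654 = 1.20 s.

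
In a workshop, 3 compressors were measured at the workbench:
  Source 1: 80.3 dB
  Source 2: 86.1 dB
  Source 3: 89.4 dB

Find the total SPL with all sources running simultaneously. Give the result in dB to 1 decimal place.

91.4 dB

Sum in the linear (power) domain: Σ 10^(Lᵢ/10) = 10^(80.3/10) + 10^(86.1/10) + 10^(89.4/10) = 1.385e+09.
Back to dB: 10·log₁₀ Σ = 91.4 dB.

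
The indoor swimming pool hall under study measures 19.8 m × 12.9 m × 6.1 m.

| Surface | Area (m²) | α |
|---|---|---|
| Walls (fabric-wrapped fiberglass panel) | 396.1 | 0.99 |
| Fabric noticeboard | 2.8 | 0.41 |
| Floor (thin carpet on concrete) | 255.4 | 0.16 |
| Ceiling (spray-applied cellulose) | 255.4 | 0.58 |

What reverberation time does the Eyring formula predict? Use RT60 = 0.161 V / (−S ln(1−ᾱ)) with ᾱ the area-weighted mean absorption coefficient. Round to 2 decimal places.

0.27 seconds

S = Σ Sᵢ = 909.7 m².
Absorption A = 396.1·0.99 + 2.8·0.41 + 255.4·0.16 + 255.4·0.58 = 582.283 sabins.
Mean coefficient ᾱ = A/S = 0.6401.
−S·ln(1−ᾱ) = −909.7 × ln(1 − 0.6401) = 929.649.
V = 19.8 × 12.9 × 6.1 = 1558.062 m³.
T = 0.161·V/[−S·ln(1−ᾱ)] = 0.161·1558.062/929.649 = 0.27 s.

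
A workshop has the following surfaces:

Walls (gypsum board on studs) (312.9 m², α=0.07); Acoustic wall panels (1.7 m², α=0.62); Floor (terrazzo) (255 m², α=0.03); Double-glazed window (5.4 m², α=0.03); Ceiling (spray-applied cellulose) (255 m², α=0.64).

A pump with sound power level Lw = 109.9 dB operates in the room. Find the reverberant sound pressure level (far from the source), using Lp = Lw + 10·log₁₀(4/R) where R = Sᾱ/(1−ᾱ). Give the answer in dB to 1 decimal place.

91.9 dB

A = 193.969 sabins; S = 830.0 m².
ᾱ = 193.969/830.0 = 0.2337; R = Sᾱ/(1−ᾱ) = 193.969/(1−0.2337) = 253.124 m².
Lp = Lw + 10 log₁₀(4/R) = 109.9 -18.01 = 91.9 dB.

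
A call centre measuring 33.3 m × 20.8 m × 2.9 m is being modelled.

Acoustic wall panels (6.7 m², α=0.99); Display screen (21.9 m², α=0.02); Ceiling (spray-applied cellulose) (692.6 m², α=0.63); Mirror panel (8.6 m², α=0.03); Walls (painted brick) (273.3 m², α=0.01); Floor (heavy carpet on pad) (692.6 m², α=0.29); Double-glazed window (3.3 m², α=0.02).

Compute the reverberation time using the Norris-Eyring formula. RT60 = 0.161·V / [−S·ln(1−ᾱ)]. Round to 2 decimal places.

0.40 sec

Total surface area S = 6.7 + 21.9 + 692.6 + 8.6 + 273.3 + 692.6 + 3.3 = 1699.0 m².
Σ(Sᵢαᵢ) = 6.7·0.99 + 21.9·0.02 + 692.6·0.63 + 8.6·0.03 + 273.3·0.01 + 692.6·0.29 + 3.3·0.02 = 647.320.
Mean coefficient ᾱ = A/S = 0.3810.
Eyring denominator: −S ln(1−ᾱ) = 814.925.
V = 33.3 × 20.8 × 2.9 = 2008.656 m³.
RT60 = 0.161 × 2008.656 / 814.925 = 0.40 s.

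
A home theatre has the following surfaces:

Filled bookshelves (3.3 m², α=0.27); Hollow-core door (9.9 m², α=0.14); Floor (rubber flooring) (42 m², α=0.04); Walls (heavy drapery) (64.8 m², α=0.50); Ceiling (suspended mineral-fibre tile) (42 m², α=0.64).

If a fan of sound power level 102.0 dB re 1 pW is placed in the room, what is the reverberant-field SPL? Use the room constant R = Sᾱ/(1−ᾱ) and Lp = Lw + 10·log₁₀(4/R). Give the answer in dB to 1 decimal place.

87.9 dB

A = 63.237 sabins; S = 162.0 m².
ᾱ = 63.237/162.0 = 0.3904; R = Sᾱ/(1−ᾱ) = 63.237/(1−0.3904) = 103.735 m².
Lp = Lw + 10 log₁₀(4/R) = 102.0 -14.14 = 87.9 dB.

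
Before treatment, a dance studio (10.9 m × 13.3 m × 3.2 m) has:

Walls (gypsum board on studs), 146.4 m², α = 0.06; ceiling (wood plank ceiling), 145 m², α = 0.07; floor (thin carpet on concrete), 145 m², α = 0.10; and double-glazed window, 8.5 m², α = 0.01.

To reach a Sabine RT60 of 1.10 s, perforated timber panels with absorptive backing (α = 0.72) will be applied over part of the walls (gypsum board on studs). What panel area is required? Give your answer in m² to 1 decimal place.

52.1

Summing Sᵢαᵢ: 8.784 + 10.150 + 14.500 + 0.085 → A₁ = 33.519 sabins.
Required A₂ = 0.161·463.904/1.10 = 67.899 sabins.
ΔA needed = 67.899 − 33.519 = 34.380 sabins.
Net gain per m²: Δα = 0.72 − 0.06 = 0.66.
Area = ΔA/Δα = 34.380/0.66 = 52.1 m².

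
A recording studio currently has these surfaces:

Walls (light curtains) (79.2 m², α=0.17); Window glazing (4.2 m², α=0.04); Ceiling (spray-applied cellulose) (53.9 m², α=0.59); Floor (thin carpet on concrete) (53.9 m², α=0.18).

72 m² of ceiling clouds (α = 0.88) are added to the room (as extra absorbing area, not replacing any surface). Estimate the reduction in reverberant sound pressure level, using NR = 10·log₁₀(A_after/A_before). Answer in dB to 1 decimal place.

3.3 dB

Summing Sᵢαᵢ: 13.464 + 0.168 + 31.801 + 9.702 → A_before = 55.135 sabins.
Added absorption = 72 × 0.88 = 63.360 sabins.
New total A_after = 118.495 sabins.
Reduction = 10 log₁₀(A_after/A_before) = 10 log₁₀(2.1492) = 3.3 dB.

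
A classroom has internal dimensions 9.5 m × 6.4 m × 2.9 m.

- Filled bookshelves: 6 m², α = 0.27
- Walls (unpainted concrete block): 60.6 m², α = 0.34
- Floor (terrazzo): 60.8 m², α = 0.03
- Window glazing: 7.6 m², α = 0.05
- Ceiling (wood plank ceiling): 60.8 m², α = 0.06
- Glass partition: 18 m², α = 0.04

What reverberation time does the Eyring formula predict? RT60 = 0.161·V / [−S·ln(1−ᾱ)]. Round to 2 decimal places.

0.92 s

S = Σ Sᵢ = 213.8 m².
Absorption A = 6·0.27 + 60.6·0.34 + 60.8·0.03 + 7.6·0.05 + 60.8·0.06 + 18·0.04 = 28.796 sabins.
ᾱ = 28.796 / 213.8 = 0.1347.
−S·ln(1−ᾱ) = −213.8 × ln(1 − 0.1347) = 30.932.
V = 9.5 × 6.4 × 2.9 = 176.32 m³.
RT60 = 0.161 × 176.32 / 30.932 = 0.92 s.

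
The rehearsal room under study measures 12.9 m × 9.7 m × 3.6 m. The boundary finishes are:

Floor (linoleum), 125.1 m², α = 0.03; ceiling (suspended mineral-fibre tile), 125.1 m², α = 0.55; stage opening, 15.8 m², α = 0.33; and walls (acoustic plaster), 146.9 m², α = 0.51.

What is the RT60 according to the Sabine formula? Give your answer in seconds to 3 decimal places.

A = Σ Sᵢαᵢ = 125.1·0.03 + 125.1·0.55 + 15.8·0.33 + 146.9·0.51 = 152.691 sabins.
Volume V = 12.9 × 9.7 × 3.6 = 450.468 m³.
RT60 = 0.161 · V / A = 0.161 × 450.468 / 152.691 = 0.475 s.

0.475 s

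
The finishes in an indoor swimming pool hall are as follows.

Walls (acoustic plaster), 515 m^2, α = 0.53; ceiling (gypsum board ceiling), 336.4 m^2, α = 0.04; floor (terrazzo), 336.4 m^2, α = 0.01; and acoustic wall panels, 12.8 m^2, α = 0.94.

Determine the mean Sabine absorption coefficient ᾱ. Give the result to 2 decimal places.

0.25

Total surface area S = 1200.6 m^2.
Σ(Sᵢαᵢ) = 515*0.53 + 336.4*0.04 + 336.4*0.01 + 12.8*0.94 = 301.802.
ᾱ = 301.802 / 1200.6 = 0.25.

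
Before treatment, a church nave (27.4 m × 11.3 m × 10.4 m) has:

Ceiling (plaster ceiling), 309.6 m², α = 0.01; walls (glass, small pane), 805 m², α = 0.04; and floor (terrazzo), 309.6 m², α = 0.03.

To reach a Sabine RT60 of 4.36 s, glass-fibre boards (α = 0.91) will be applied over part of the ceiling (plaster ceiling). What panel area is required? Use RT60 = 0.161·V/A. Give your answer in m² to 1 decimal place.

Equivalent absorption area: A₁ = 309.6·0.01 + 805·0.04 + 309.6·0.03 = 44.584 m².
V = 3220.048 m³. Target absorption A₂ = 0.161 × 3220.048 / 4.36 = 118.905 sabins.
Absorption to add: 118.905 − 44.584 = 74.321 sabins.
Each m² of panel replacing the ceiling (plaster ceiling) adds (0.91 − 0.01) = 0.90 sabins.
Panel area = 74.321 / 0.90 = 82.6 m².

82.6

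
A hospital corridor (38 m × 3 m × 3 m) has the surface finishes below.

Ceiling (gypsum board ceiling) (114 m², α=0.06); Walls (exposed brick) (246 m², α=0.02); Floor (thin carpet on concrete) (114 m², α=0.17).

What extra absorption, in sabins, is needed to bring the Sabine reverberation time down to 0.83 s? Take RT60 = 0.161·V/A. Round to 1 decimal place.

Equivalent absorption area: A₁ = 114·0.06 + 246·0.02 + 114·0.17 = 31.140 m².
For T = 0.83 s, need A₂ = 0.161·V/T = 0.161·342/0.83 = 66.340 sabins.
ΔA = A₂ − A₁ = 66.340 − 31.140 = 35.2 sabins.

35.2 sabins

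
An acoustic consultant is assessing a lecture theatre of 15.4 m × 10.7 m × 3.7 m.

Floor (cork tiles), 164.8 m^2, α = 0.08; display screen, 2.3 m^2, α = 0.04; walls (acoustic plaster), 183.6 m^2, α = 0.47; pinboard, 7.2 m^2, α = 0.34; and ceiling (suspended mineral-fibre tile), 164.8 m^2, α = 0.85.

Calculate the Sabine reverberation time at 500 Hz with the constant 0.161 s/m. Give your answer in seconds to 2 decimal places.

Total absorption A = 164.8×0.08 + 2.3×0.04 + 183.6×0.47 + 7.2×0.34 + 164.8×0.85
  = 13.184 + 0.092 + 86.292 + 2.448 + 140.080 = 242.096 m^2 sabins.
V = 15.4·10.7·3.7 = 609.686 m³.
T = 0.161 V/A = 0.161·609.686/242.096 = 0.41 s.

0.41 s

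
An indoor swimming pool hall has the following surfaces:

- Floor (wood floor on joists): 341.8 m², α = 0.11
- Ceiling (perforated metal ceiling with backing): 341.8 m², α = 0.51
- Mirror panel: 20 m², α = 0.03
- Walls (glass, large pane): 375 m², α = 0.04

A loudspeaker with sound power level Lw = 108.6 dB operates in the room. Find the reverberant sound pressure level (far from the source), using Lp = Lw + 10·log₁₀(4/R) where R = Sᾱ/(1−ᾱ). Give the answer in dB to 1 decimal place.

A = 227.516 sabins; S = 1078.6 m².
ᾱ = 0.2109, so room constant R = A/(1−ᾱ) = 288.323 m².
Lp = Lw + 10 log₁₀(4/R) = 108.6 -18.58 = 90.0 dB.

90.0 dB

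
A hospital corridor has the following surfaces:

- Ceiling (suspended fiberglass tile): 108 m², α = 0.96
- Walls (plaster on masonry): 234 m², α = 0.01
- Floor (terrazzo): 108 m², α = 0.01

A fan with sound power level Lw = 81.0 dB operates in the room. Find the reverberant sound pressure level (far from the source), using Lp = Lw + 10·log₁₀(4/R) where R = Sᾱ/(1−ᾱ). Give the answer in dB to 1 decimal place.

A = 107.100 sabins; S = 450.0 m².
ᾱ = 0.2380, so room constant R = A/(1−ᾱ) = 140.551 m².
Lp = Lw + 10 log₁₀(4/R) = 81.0 -15.46 = 65.5 dB.

65.5 dB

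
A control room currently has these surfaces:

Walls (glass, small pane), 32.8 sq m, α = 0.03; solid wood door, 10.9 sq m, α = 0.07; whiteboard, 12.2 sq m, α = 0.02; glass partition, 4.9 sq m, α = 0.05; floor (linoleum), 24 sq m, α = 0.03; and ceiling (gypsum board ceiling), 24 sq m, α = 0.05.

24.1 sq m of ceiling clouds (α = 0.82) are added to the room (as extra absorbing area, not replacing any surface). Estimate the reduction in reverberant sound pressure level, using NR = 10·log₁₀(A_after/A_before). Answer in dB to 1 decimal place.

7.6 dB

A_before = Σ Sᵢαᵢ = 32.8·0.03 + 10.9·0.07 + 12.2·0.02 + 4.9·0.05 + 24·0.03 + 24·0.05 = 4.156 sabins.
Added absorption = 24.1 × 0.82 = 19.762 sabins.
New total A_after = 23.918 sabins.
NR = 10·log₁₀(23.918/4.156) = 7.6 dB.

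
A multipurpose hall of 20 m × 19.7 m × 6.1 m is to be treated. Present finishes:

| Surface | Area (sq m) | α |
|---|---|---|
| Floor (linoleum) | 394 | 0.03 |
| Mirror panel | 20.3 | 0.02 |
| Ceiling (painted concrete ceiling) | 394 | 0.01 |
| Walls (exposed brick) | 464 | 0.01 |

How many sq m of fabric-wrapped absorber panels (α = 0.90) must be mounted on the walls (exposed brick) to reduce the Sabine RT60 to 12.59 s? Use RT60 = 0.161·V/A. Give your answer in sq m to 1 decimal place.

11.2

Total absorption A₁ = 394·0.03 + 20.3·0.02 + 394·0.01 + 464·0.01
  = 11.820 + 0.406 + 3.940 + 4.640 = 20.806 sq m sabins.
Required A₂ = 0.161·2403.4/12.59 = 30.735 sabins.
ΔA needed = 30.735 − 20.806 = 9.929 sabins.
Net gain per sq m: Δα = 0.90 − 0.01 = 0.89.
Panel area = 9.929 / 0.89 = 11.2 sq m.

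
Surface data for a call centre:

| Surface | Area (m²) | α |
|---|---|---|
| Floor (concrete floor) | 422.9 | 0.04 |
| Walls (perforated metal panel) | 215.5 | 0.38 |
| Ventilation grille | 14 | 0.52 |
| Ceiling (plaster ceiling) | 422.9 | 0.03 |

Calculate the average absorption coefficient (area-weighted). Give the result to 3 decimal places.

Total surface area S = 1075.3 m².
A = 422.9×0.04 + 215.5×0.38 + 14×0.52 + 422.9×0.03 = 118.773 sabins.
ᾱ = 118.773 / 1075.3 = 0.110.

0.110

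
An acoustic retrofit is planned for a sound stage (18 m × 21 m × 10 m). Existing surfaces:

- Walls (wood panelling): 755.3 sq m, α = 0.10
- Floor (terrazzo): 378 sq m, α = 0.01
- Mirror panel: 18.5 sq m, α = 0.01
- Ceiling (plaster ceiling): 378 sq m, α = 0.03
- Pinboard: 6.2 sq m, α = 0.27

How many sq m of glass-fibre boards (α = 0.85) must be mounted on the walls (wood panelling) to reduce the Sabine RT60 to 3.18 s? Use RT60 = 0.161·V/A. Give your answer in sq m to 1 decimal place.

Summing Sᵢαᵢ: 75.530 + 3.780 + 0.185 + 11.340 + 1.674 → A₁ = 92.509 sabins.
V = 3780 m³. Target absorption A₂ = 0.161 × 3780 / 3.18 = 191.377 sabins.
ΔA needed = 191.377 − 92.509 = 98.868 sabins.
Each sq m of panel replacing the walls (wood panelling) adds (0.85 − 0.10) = 0.75 sabins.
Area = ΔA/Δα = 98.868/0.75 = 131.8 sq m.

131.8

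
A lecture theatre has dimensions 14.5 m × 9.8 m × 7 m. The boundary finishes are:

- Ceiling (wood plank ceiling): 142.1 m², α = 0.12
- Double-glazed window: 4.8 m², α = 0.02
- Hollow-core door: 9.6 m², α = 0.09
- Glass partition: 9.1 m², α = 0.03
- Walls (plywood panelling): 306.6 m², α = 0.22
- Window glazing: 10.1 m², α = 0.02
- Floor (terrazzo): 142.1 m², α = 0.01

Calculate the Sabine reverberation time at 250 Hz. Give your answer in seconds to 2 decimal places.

Summing Sᵢαᵢ: 17.052 + 0.096 + 0.864 + 0.273 + 67.452 + 0.202 + 1.421 → A = 87.360 sabins.
Room volume: 994.7 m³.
RT60 = 0.161 · V / A = 0.161 × 994.7 / 87.360 = 1.83 s.

1.83 sec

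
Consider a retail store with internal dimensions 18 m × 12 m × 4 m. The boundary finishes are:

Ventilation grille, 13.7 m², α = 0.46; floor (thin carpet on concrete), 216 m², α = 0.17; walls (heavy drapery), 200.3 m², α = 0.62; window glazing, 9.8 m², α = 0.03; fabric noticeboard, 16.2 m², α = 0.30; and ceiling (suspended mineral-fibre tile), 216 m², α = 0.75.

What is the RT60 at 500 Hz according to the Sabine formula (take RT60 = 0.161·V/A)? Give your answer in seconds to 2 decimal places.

0.42 s

Equivalent absorption area: A = 13.7*0.46 + 216*0.17 + 200.3*0.62 + 9.8*0.03 + 16.2*0.30 + 216*0.75 = 334.362 m².
V = 18·12·4 = 864 m³.
RT60 = 0.161 · V / A = 0.161 × 864 / 334.362 = 0.42 s.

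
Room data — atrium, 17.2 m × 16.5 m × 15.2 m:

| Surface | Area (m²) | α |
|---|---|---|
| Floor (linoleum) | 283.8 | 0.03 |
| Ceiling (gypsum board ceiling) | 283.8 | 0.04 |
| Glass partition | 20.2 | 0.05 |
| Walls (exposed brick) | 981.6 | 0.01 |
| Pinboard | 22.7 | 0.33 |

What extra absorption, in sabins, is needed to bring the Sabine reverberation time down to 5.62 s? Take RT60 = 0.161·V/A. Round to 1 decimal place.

A₁ = Σ Sᵢαᵢ = 283.8·0.03 + 283.8·0.04 + 20.2·0.05 + 981.6·0.01 + 22.7·0.33 = 38.183 sabins.
For T = 5.62 s, need A₂ = 0.161·V/T = 0.161·4313.76/5.62 = 123.579 sabins.
ΔA = A₂ − A₁ = 123.579 − 38.183 = 85.4 sabins.

85.4 sabins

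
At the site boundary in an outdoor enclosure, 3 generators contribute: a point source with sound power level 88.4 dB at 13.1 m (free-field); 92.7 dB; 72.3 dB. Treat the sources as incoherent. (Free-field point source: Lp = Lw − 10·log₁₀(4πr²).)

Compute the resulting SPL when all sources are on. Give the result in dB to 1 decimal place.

Source at 13.1 m: Lp = 88.4 − 10·log₁₀(4π·13.1²) = 88.4 − 10·log₁₀(2156.515) = 55.1 dB.
Σ 10^(Lᵢ/10) = 1.879e+09.
Back to dB: 10·log₁₀ Σ = 92.7 dB.

92.7 dB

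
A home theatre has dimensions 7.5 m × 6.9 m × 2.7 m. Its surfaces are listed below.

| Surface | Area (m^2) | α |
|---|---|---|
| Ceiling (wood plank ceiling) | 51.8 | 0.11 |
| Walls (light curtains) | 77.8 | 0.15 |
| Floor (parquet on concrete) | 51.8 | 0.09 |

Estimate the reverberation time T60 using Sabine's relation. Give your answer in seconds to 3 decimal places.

1.021 seconds

Equivalent absorption area: A = 51.8×0.11 + 77.8×0.15 + 51.8×0.09 = 22.030 m^2.
Volume V = 7.5 × 6.9 × 2.7 = 139.725 m³.
T = 0.161 V/A = 0.161·139.725/22.030 = 1.021 s.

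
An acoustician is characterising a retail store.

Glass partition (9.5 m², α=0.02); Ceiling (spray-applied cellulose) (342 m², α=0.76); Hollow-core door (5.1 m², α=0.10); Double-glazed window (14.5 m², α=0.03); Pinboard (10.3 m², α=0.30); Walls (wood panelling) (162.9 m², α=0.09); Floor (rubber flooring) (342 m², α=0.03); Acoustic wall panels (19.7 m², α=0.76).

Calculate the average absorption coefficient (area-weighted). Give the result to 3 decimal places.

0.336

S = Σ Sᵢ = 9.5 + 342 + 5.1 + 14.5 + 10.3 + 162.9 + 342 + 19.7 = 906.0 m².
Σ(Sᵢαᵢ) = 9.5*0.02 + 342*0.76 + 5.1*0.10 + 14.5*0.03 + 10.3*0.30 + 162.9*0.09 + 342*0.03 + 19.7*0.76 = 304.038.
ᾱ = 304.038 / 906.0 = 0.336.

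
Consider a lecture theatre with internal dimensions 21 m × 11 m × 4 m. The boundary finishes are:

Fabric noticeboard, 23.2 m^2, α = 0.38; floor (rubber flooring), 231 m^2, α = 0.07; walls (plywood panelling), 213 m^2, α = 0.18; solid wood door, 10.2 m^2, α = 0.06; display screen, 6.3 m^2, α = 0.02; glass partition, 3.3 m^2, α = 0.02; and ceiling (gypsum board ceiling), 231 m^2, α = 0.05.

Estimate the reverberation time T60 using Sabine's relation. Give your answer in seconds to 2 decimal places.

Total absorption A = 23.2·0.38 + 231·0.07 + 213·0.18 + 10.2·0.06 + 6.3·0.02 + 3.3·0.02 + 231·0.05
  = 8.816 + 16.170 + 38.340 + 0.612 + 0.126 + 0.066 + 11.550 = 75.680 m^2 sabins.
Volume V = 21 × 11 × 4 = 924 m³.
Sabine: RT60 = 0.161 × 924 / 75.680 = 1.97 s.

1.97 seconds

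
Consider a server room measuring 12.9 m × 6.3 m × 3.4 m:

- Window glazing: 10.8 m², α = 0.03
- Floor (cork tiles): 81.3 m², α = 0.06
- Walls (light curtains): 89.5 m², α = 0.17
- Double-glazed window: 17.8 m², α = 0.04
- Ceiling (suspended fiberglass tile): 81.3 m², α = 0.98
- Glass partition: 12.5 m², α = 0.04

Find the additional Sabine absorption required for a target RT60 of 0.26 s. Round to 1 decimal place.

A₁ = Σ Sᵢαᵢ = 10.8·0.03 + 81.3·0.06 + 89.5·0.17 + 17.8·0.04 + 81.3·0.98 + 12.5·0.04 = 101.303 sabins.
V = 276.318 m³. Required absorption A₂ = 0.161 × 276.318 / 0.26 = 171.105 sabins.
ΔA = A₂ − A₁ = 171.105 − 101.303 = 69.8 sabins.

69.8 sabins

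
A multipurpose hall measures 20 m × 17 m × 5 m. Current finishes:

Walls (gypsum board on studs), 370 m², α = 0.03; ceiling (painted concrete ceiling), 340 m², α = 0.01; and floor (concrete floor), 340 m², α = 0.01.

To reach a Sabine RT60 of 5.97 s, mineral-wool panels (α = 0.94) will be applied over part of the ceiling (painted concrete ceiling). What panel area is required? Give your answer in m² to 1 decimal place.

30.0

Equivalent absorption area: A₁ = 370×0.03 + 340×0.01 + 340×0.01 = 17.900 m².
V = 1700 m³. Target absorption A₂ = 0.161 × 1700 / 5.97 = 45.846 sabins.
ΔA needed = 45.846 − 17.900 = 27.946 sabins.
Net gain per m²: Δα = 0.94 − 0.01 = 0.93.
Panel area = 27.946 / 0.93 = 30.0 m².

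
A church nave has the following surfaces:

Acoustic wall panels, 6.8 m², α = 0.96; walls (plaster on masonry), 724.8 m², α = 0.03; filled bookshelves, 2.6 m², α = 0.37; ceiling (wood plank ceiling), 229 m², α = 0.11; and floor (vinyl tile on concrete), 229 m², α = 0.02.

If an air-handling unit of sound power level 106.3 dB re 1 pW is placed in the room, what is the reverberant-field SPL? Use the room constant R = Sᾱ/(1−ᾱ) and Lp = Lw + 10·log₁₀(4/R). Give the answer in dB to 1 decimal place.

Σ(Sᵢαᵢ) = 6.8×0.96 + 724.8×0.03 + 2.6×0.37 + 229×0.11 + 229×0.02 = 59.004; total area S = 1192.2 m².
ᾱ = 59.004/1192.2 = 0.0495; R = Sᾱ/(1−ᾱ) = 59.004/(1−0.0495) = 62.077 m².
Lp = 106.3 + 10·log₁₀(4/62.077) = 106.3 + (-11.91) = 94.4 dB.

94.4 dB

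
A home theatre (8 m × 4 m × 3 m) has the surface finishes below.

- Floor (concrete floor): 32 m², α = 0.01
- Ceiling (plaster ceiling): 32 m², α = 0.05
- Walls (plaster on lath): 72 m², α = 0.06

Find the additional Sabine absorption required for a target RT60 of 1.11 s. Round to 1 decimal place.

Total absorption A₁ = 32·0.01 + 32·0.05 + 72·0.06
  = 0.320 + 1.600 + 4.320 = 6.240 m² sabins.
For T = 1.11 s, need A₂ = 0.161·V/T = 0.161·96/1.11 = 13.924 sabins.
Shortfall: 13.924 − 6.240 = 7.7 sabins.

7.7 sabins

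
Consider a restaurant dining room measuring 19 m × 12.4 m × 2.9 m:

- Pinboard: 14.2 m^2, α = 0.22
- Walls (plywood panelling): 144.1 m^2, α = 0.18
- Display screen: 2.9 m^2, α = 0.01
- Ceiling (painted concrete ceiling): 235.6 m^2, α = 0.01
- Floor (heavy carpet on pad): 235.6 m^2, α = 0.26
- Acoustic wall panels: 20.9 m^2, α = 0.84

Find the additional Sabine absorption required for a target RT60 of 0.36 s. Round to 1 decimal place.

195.3 sabins

A₁ = Σ Sᵢαᵢ = 14.2*0.22 + 144.1*0.18 + 2.9*0.01 + 235.6*0.01 + 235.6*0.26 + 20.9*0.84 = 110.259 sabins.
V = 683.24 m³. Required absorption A₂ = 0.161 × 683.24 / 0.36 = 305.560 sabins.
Shortfall: 305.560 − 110.259 = 195.3 sabins.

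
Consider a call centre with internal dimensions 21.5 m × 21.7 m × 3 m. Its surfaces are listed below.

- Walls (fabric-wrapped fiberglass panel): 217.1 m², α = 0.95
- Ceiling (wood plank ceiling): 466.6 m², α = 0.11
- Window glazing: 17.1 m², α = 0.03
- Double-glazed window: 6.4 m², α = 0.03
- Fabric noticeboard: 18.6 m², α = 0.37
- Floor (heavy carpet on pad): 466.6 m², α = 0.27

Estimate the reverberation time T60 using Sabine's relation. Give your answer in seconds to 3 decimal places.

0.576 s

Total absorption A = 217.1·0.95 + 466.6·0.11 + 17.1·0.03 + 6.4·0.03 + 18.6·0.37 + 466.6·0.27
  = 206.245 + 51.326 + 0.513 + 0.192 + 6.882 + 125.982 = 391.140 m² sabins.
Volume V = 21.5 × 21.7 × 3 = 1399.65 m³.
RT60 = 0.161 · V / A = 0.161 × 1399.65 / 391.140 = 0.576 s.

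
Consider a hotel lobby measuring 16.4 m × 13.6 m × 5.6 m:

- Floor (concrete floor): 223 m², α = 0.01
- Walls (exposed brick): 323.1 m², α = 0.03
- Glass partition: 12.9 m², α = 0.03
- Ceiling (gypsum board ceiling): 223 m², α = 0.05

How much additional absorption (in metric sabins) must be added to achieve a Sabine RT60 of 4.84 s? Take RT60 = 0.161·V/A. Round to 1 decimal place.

18.1 sabins

Summing Sᵢαᵢ: 2.230 + 9.693 + 0.387 + 11.150 → A₁ = 23.460 sabins.
For T = 4.84 s, need A₂ = 0.161·V/T = 0.161·1249.024/4.84 = 41.548 sabins.
Additional absorption ΔA = 41.548 − 23.460 = 18.1 sabins.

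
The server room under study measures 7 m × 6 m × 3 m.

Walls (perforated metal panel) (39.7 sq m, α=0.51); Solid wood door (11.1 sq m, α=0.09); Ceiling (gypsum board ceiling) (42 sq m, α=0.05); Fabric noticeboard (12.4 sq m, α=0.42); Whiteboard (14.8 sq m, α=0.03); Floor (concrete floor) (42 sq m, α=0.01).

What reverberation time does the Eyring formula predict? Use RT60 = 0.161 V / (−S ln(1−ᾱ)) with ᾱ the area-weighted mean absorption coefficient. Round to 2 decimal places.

S = Σ Sᵢ = 162.0 sq m.
Absorption A = 39.7×0.51 + 11.1×0.09 + 42×0.05 + 12.4×0.42 + 14.8×0.03 + 42×0.01 = 29.418 sabins.
Mean coefficient ᾱ = A/S = 0.1816.
−S·ln(1−ᾱ) = −162.0 × ln(1 − 0.1816) = 32.465.
V = 7 × 6 × 3 = 126 m³.
T = 0.161·V/[−S·ln(1−ᾱ)] = 0.161·126/32.465 = 0.62 s.

0.62 sec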